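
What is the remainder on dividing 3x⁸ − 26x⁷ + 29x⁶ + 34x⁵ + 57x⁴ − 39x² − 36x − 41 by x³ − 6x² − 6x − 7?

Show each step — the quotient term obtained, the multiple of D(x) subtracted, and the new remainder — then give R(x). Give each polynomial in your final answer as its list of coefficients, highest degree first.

R = [4, 1, -6]

Step 1: lead(3x⁸ − 26x⁷ + 29x⁶ + 34x⁵ + 57x⁴ − 39x² − 36x − 41) ÷ lead(D) = 3x⁸ ÷ x³ = 3x⁵. Subtract (3x⁵)·D = 3x⁸ − 18x⁷ − 18x⁶ − 21x⁵. Remainder: −8x⁷ + 47x⁶ + 55x⁵ + 57x⁴ − 39x² − 36x − 41.
Step 2: lead(−8x⁷ + 47x⁶ + 55x⁵ + 57x⁴ − 39x² − 36x − 41) ÷ lead(D) = −8x⁷ ÷ x³ = −8x⁴. Subtract (−8x⁴)·D = −8x⁷ + 48x⁶ + 48x⁵ + 56x⁴. Remainder: −x⁶ + 7x⁵ + x⁴ − 39x² − 36x − 41.
Step 3: lead(−x⁶ + 7x⁵ + x⁴ − 39x² − 36x − 41) ÷ lead(D) = −x⁶ ÷ x³ = −x³. Subtract (−x³)·D = −x⁶ + 6x⁵ + 6x⁴ + 7x³. Remainder: x⁵ − 5x⁴ − 7x³ − 39x² − 36x − 41.
Step 4: lead(x⁵ − 5x⁴ − 7x³ − 39x² − 36x − 41) ÷ lead(D) = x⁵ ÷ x³ = x². Subtract (x²)·D = x⁵ − 6x⁴ − 6x³ − 7x². Remainder: x⁴ − x³ − 32x² − 36x − 41.
Step 5: lead(x⁴ − x³ − 32x² − 36x − 41) ÷ lead(D) = x⁴ ÷ x³ = x. Subtract (x)·D = x⁴ − 6x³ − 6x² − 7x. Remainder: 5x³ − 26x² − 29x − 41.
Step 6: lead(5x³ − 26x² − 29x − 41) ÷ lead(D) = 5x³ ÷ x³ = 5. Subtract (5)·D = 5x³ − 30x² − 30x − 35. Remainder: 4x² + x − 6.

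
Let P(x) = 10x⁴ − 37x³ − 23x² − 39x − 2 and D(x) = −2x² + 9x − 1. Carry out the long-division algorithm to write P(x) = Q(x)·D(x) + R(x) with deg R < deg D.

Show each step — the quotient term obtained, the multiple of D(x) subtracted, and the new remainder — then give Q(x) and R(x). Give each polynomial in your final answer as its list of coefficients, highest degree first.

Step 1: lead(10x⁴ − 37x³ − 23x² − 39x − 2) ÷ lead(D) = 10x⁴ ÷ −2x² = −5x². Subtract (−5x²)·D = 10x⁴ − 45x³ + 5x². Remainder: 8x³ − 28x² − 39x − 2.
Step 2: lead(8x³ − 28x² − 39x − 2) ÷ lead(D) = 8x³ ÷ −2x² = −4x. Subtract (−4x)·D = 8x³ − 36x² + 4x. Remainder: 8x² − 43x − 2.
Step 3: lead(8x² − 43x − 2) ÷ lead(D) = 8x² ÷ −2x² = −4. Subtract (−4)·D = 8x² − 36x + 4. Remainder: −7x − 6.

Q = [-5, -4, -4]; R = [-7, -6]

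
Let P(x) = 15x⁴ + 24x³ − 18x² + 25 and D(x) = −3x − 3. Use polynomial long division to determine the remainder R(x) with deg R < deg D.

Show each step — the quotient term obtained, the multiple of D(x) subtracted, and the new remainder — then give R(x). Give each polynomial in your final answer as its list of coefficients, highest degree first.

R = [-2]

Step 1: lead(15x⁴ + 24x³ − 18x² + 25) ÷ lead(D) = 15x⁴ ÷ −3x = −5x³. Subtract (−5x³)·D = 15x⁴ + 15x³. Remainder: 9x³ − 18x² + 25.
Step 2: lead(9x³ − 18x² + 25) ÷ lead(D) = 9x³ ÷ −3x = −3x². Subtract (−3x²)·D = 9x³ + 9x². Remainder: −27x² + 25.
Step 3: lead(−27x² + 25) ÷ lead(D) = −27x² ÷ −3x = 9x. Subtract (9x)·D = −27x² − 27x. Remainder: 27x + 25.
Step 4: lead(27x + 25) ÷ lead(D) = 27x ÷ −3x = −9. Subtract (−9)·D = 27x + 27. Remainder: −2.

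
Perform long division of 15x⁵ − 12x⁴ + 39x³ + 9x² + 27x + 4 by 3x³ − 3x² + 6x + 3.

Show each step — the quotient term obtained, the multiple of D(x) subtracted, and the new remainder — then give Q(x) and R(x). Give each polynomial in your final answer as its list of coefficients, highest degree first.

Step 1: lead(15x⁵ − 12x⁴ + 39x³ + 9x² + 27x + 4) ÷ lead(D) = 15x⁵ ÷ 3x³ = 5x². Subtract (5x²)·D = 15x⁵ − 15x⁴ + 30x³ + 15x². Remainder: 3x⁴ + 9x³ − 6x² + 27x + 4.
Step 2: lead(3x⁴ + 9x³ − 6x² + 27x + 4) ÷ lead(D) = 3x⁴ ÷ 3x³ = x. Subtract (x)·D = 3x⁴ − 3x³ + 6x² + 3x. Remainder: 12x³ − 12x² + 24x + 4.
Step 3: lead(12x³ − 12x² + 24x + 4) ÷ lead(D) = 12x³ ÷ 3x³ = 4. Subtract (4)·D = 12x³ − 12x² + 24x + 12. Remainder: −8.

Q = [5, 1, 4]; R = [-8]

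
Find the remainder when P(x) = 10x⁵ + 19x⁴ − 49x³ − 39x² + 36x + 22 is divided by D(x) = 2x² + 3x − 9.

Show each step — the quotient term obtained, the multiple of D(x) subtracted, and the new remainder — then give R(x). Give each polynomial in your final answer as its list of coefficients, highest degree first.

Step 1: lead(10x⁵ + 19x⁴ − 49x³ − 39x² + 36x + 22) ÷ lead(D) = 10x⁵ ÷ 2x² = 5x³. Subtract (5x³)·D = 10x⁵ + 15x⁴ − 45x³. Remainder: 4x⁴ − 4x³ − 39x² + 36x + 22.
Step 2: lead(4x⁴ − 4x³ − 39x² + 36x + 22) ÷ lead(D) = 4x⁴ ÷ 2x² = 2x². Subtract (2x²)·D = 4x⁴ + 6x³ − 18x². Remainder: −10x³ − 21x² + 36x + 22.
Step 3: lead(−10x³ − 21x² + 36x + 22) ÷ lead(D) = −10x³ ÷ 2x² = −5x. Subtract (−5x)·D = −10x³ − 15x² + 45x. Remainder: −6x² − 9x + 22.
Step 4: lead(−6x² − 9x + 22) ÷ lead(D) = −6x² ÷ 2x² = −3. Subtract (−3)·D = −6x² − 9x + 27. Remainder: −5.

R = [-5]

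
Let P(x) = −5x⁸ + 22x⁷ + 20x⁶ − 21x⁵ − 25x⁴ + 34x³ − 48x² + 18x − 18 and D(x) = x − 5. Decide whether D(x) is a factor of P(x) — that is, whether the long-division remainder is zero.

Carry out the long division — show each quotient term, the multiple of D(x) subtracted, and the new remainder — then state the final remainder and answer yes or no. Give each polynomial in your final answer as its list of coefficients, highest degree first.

R = [-3], so D(x) is not a factor of P(x). no

Step 1: lead(−5x⁸ + 22x⁷ + 20x⁶ − 21x⁵ − 25x⁴ + 34x³ − 48x² + 18x − 18) ÷ lead(D) = −5x⁸ ÷ x = −5x⁷. Subtract (−5x⁷)·D = −5x⁸ + 25x⁷. Remainder: −3x⁷ + 20x⁶ − 21x⁵ − 25x⁴ + 34x³ − 48x² + 18x − 18.
Step 2: lead(−3x⁷ + 20x⁶ − 21x⁵ − 25x⁴ + 34x³ − 48x² + 18x − 18) ÷ lead(D) = −3x⁷ ÷ x = −3x⁶. Subtract (−3x⁶)·D = −3x⁷ + 15x⁶. Remainder: 5x⁶ − 21x⁵ − 25x⁴ + 34x³ − 48x² + 18x − 18.
Step 3: lead(5x⁶ − 21x⁵ − 25x⁴ + 34x³ − 48x² + 18x − 18) ÷ lead(D) = 5x⁶ ÷ x = 5x⁵. Subtract (5x⁵)·D = 5x⁶ − 25x⁵. Remainder: 4x⁵ − 25x⁴ + 34x³ − 48x² + 18x − 18.
Step 4: lead(4x⁵ − 25x⁴ + 34x³ − 48x² + 18x − 18) ÷ lead(D) = 4x⁵ ÷ x = 4x⁴. Subtract (4x⁴)·D = 4x⁵ − 20x⁴. Remainder: −5x⁴ + 34x³ − 48x² + 18x − 18.
Step 5: lead(−5x⁴ + 34x³ − 48x² + 18x − 18) ÷ lead(D) = −5x⁴ ÷ x = −5x³. Subtract (−5x³)·D = −5x⁴ + 25x³. Remainder: 9x³ − 48x² + 18x − 18.
Step 6: lead(9x³ − 48x² + 18x − 18) ÷ lead(D) = 9x³ ÷ x = 9x². Subtract (9x²)·D = 9x³ − 45x². Remainder: −3x² + 18x − 18.
Step 7: lead(−3x² + 18x − 18) ÷ lead(D) = −3x² ÷ x = −3x. Subtract (−3x)·D = −3x² + 15x. Remainder: 3x − 18.
Step 8: lead(3x − 18) ÷ lead(D) = 3x ÷ x = 3. Subtract (3)·D = 3x − 15. Remainder: −3.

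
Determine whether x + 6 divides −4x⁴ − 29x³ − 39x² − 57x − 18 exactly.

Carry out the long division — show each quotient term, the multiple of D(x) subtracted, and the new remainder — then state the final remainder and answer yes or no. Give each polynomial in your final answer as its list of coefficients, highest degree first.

Step 1: lead(−4x⁴ − 29x³ − 39x² − 57x − 18) ÷ lead(D) = −4x⁴ ÷ x = −4x³. Subtract (−4x³)·D = −4x⁴ − 24x³. Remainder: −5x³ − 39x² − 57x − 18.
Step 2: lead(−5x³ − 39x² − 57x − 18) ÷ lead(D) = −5x³ ÷ x = −5x². Subtract (−5x²)·D = −5x³ − 30x². Remainder: −9x² − 57x − 18.
Step 3: lead(−9x² − 57x − 18) ÷ lead(D) = −9x² ÷ x = −9x. Subtract (−9x)·D = −9x² − 54x. Remainder: −3x − 18.
Step 4: lead(−3x − 18) ÷ lead(D) = −3x ÷ x = −3. Subtract (−3)·D = −3x − 18. Remainder: 0.

R = [0], so D(x) is a factor of P(x). yes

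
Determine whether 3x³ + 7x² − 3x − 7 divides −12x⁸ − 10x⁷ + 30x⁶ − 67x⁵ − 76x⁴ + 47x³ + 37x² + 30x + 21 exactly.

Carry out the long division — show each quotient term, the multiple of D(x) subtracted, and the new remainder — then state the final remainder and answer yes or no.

R(x) = 0, so D(x) is a factor of P(x). yes

Step 1: lead(−12x⁸ − 10x⁷ + 30x⁶ − 67x⁵ − 76x⁴ + 47x³ + 37x² + 30x + 21) ÷ lead(D) = −12x⁸ ÷ 3x³ = −4x⁵. Subtract (−4x⁵)·D = −12x⁸ − 28x⁷ + 12x⁶ + 28x⁵. Remainder: 18x⁷ + 18x⁶ − 95x⁵ − 76x⁴ + 47x³ + 37x² + 30x + 21.
Step 2: lead(18x⁷ + 18x⁶ − 95x⁵ − 76x⁴ + 47x³ + 37x² + 30x + 21) ÷ lead(D) = 18x⁷ ÷ 3x³ = 6x⁴. Subtract (6x⁴)·D = 18x⁷ + 42x⁶ − 18x⁵ − 42x⁴. Remainder: −24x⁶ − 77x⁵ − 34x⁴ + 47x³ + 37x² + 30x + 21.
Step 3: lead(−24x⁶ − 77x⁵ − 34x⁴ + 47x³ + 37x² + 30x + 21) ÷ lead(D) = −24x⁶ ÷ 3x³ = −8x³. Subtract (−8x³)·D = −24x⁶ − 56x⁵ + 24x⁴ + 56x³. Remainder: −21x⁵ − 58x⁴ − 9x³ + 37x² + 30x + 21.
Step 4: lead(−21x⁵ − 58x⁴ − 9x³ + 37x² + 30x + 21) ÷ lead(D) = −21x⁵ ÷ 3x³ = −7x². Subtract (−7x²)·D = −21x⁵ − 49x⁴ + 21x³ + 49x². Remainder: −9x⁴ − 30x³ − 12x² + 30x + 21.
Step 5: lead(−9x⁴ − 30x³ − 12x² + 30x + 21) ÷ lead(D) = −9x⁴ ÷ 3x³ = −3x. Subtract (−3x)·D = −9x⁴ − 21x³ + 9x² + 21x. Remainder: −9x³ − 21x² + 9x + 21.
Step 6: lead(−9x³ − 21x² + 9x + 21) ÷ lead(D) = −9x³ ÷ 3x³ = −3. Subtract (−3)·D = −9x³ − 21x² + 9x + 21. Remainder: 0.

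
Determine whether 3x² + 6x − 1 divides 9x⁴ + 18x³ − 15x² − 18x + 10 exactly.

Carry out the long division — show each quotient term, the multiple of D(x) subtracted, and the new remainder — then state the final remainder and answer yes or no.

Step 1: lead(9x⁴ + 18x³ − 15x² − 18x + 10) ÷ lead(D) = 9x⁴ ÷ 3x² = 3x². Subtract (3x²)·D = 9x⁴ + 18x³ − 3x². Remainder: −12x² − 18x + 10.
Step 2: lead(−12x² − 18x + 10) ÷ lead(D) = −12x² ÷ 3x² = −4. Subtract (−4)·D = −12x² − 24x + 4. Remainder: 6x + 6.

R(x) = 6x + 6, so D(x) is not a factor of P(x). no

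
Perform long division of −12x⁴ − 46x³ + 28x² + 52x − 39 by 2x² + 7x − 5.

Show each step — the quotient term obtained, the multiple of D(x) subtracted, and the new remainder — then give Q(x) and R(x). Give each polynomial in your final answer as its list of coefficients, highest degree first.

Q = [-6, -2, 6]; R = [-9]

Step 1: lead(−12x⁴ − 46x³ + 28x² + 52x − 39) ÷ lead(D) = −12x⁴ ÷ 2x² = −6x². Subtract (−6x²)·D = −12x⁴ − 42x³ + 30x². Remainder: −4x³ − 2x² + 52x − 39.
Step 2: lead(−4x³ − 2x² + 52x − 39) ÷ lead(D) = −4x³ ÷ 2x² = −2x. Subtract (−2x)·D = −4x³ − 14x² + 10x. Remainder: 12x² + 42x − 39.
Step 3: lead(12x² + 42x − 39) ÷ lead(D) = 12x² ÷ 2x² = 6. Subtract (6)·D = 12x² + 42x − 30. Remainder: −9.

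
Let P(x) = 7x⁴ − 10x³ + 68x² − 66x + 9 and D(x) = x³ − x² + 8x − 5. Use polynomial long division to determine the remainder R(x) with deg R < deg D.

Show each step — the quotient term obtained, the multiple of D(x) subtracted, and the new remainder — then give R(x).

Step 1: lead(7x⁴ − 10x³ + 68x² − 66x + 9) ÷ lead(D) = 7x⁴ ÷ x³ = 7x. Subtract (7x)·D = 7x⁴ − 7x³ + 56x² − 35x. Remainder: −3x³ + 12x² − 31x + 9.
Step 2: lead(−3x³ + 12x² − 31x + 9) ÷ lead(D) = −3x³ ÷ x³ = −3. Subtract (−3)·D = −3x³ + 3x² − 24x + 15. Remainder: 9x² − 7x − 6.

R(x) = 9x² − 7x − 6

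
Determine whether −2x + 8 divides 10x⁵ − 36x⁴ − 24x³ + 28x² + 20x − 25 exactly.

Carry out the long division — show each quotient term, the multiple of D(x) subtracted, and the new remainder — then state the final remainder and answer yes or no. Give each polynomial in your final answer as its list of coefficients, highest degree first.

Step 1: lead(10x⁵ − 36x⁴ − 24x³ + 28x² + 20x − 25) ÷ lead(D) = 10x⁵ ÷ −2x = −5x⁴. Subtract (−5x⁴)·D = 10x⁵ − 40x⁴. Remainder: 4x⁴ − 24x³ + 28x² + 20x − 25.
Step 2: lead(4x⁴ − 24x³ + 28x² + 20x − 25) ÷ lead(D) = 4x⁴ ÷ −2x = −2x³. Subtract (−2x³)·D = 4x⁴ − 16x³. Remainder: −8x³ + 28x² + 20x − 25.
Step 3: lead(−8x³ + 28x² + 20x − 25) ÷ lead(D) = −8x³ ÷ −2x = 4x². Subtract (4x²)·D = −8x³ + 32x². Remainder: −4x² + 20x − 25.
Step 4: lead(−4x² + 20x − 25) ÷ lead(D) = −4x² ÷ −2x = 2x. Subtract (2x)·D = −4x² + 16x. Remainder: 4x − 25.
Step 5: lead(4x − 25) ÷ lead(D) = 4x ÷ −2x = −2. Subtract (−2)·D = 4x − 16. Remainder: −9.

R = [-9], so D(x) is not a factor of P(x). no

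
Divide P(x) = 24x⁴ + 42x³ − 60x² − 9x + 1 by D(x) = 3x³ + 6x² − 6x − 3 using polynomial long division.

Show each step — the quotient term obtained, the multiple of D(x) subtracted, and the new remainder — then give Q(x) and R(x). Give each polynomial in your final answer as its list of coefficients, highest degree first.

Step 1: lead(24x⁴ + 42x³ − 60x² − 9x + 1) ÷ lead(D) = 24x⁴ ÷ 3x³ = 8x. Subtract (8x)·D = 24x⁴ + 48x³ − 48x² − 24x. Remainder: −6x³ − 12x² + 15x + 1.
Step 2: lead(−6x³ − 12x² + 15x + 1) ÷ lead(D) = −6x³ ÷ 3x³ = −2. Subtract (−2)·D = −6x³ − 12x² + 12x + 6. Remainder: 3x − 5.

Q = [8, -2]; R = [3, -5]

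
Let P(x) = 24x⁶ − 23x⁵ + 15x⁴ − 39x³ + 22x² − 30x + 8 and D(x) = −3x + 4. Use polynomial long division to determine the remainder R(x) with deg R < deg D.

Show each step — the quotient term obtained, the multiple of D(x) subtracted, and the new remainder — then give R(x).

R(x) = 0

Step 1: lead(24x⁶ − 23x⁵ + 15x⁴ − 39x³ + 22x² − 30x + 8) ÷ lead(D) = 24x⁶ ÷ −3x = −8x⁵. Subtract (−8x⁵)·D = 24x⁶ − 32x⁵. Remainder: 9x⁵ + 15x⁴ − 39x³ + 22x² − 30x + 8.
Step 2: lead(9x⁵ + 15x⁴ − 39x³ + 22x² − 30x + 8) ÷ lead(D) = 9x⁵ ÷ −3x = −3x⁴. Subtract (−3x⁴)·D = 9x⁵ − 12x⁴. Remainder: 27x⁴ − 39x³ + 22x² − 30x + 8.
Step 3: lead(27x⁴ − 39x³ + 22x² − 30x + 8) ÷ lead(D) = 27x⁴ ÷ −3x = −9x³. Subtract (−9x³)·D = 27x⁴ − 36x³. Remainder: −3x³ + 22x² − 30x + 8.
Step 4: lead(−3x³ + 22x² − 30x + 8) ÷ lead(D) = −3x³ ÷ −3x = x². Subtract (x²)·D = −3x³ + 4x². Remainder: 18x² − 30x + 8.
Step 5: lead(18x² − 30x + 8) ÷ lead(D) = 18x² ÷ −3x = −6x. Subtract (−6x)·D = 18x² − 24x. Remainder: −6x + 8.
Step 6: lead(−6x + 8) ÷ lead(D) = −6x ÷ −3x = 2. Subtract (2)·D = −6x + 8. Remainder: 0.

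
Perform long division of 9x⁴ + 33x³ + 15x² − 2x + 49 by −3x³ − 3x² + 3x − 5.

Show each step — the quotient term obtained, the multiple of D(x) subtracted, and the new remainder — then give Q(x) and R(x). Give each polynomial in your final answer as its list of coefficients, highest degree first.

Step 1: lead(9x⁴ + 33x³ + 15x² − 2x + 49) ÷ lead(D) = 9x⁴ ÷ −3x³ = −3x. Subtract (−3x)·D = 9x⁴ + 9x³ − 9x² + 15x. Remainder: 24x³ + 24x² − 17x + 49.
Step 2: lead(24x³ + 24x² − 17x + 49) ÷ lead(D) = 24x³ ÷ −3x³ = −8. Subtract (−8)·D = 24x³ + 24x² − 24x + 40. Remainder: 7x + 9.

Q = [-3, -8]; R = [7, 9]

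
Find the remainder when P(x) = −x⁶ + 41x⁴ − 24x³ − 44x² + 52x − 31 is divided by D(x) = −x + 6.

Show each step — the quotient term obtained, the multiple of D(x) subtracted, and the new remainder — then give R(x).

Step 1: lead(−x⁶ + 41x⁴ − 24x³ − 44x² + 52x − 31) ÷ lead(D) = −x⁶ ÷ −x = x⁵. Subtract (x⁵)·D = −x⁶ + 6x⁵. Remainder: −6x⁵ + 41x⁴ − 24x³ − 44x² + 52x − 31.
Step 2: lead(−6x⁵ + 41x⁴ − 24x³ − 44x² + 52x − 31) ÷ lead(D) = −6x⁵ ÷ −x = 6x⁴. Subtract (6x⁴)·D = −6x⁵ + 36x⁴. Remainder: 5x⁴ − 24x³ − 44x² + 52x − 31.
Step 3: lead(5x⁴ − 24x³ − 44x² + 52x − 31) ÷ lead(D) = 5x⁴ ÷ −x = −5x³. Subtract (−5x³)·D = 5x⁴ − 30x³. Remainder: 6x³ − 44x² + 52x − 31.
Step 4: lead(6x³ − 44x² + 52x − 31) ÷ lead(D) = 6x³ ÷ −x = −6x². Subtract (−6x²)·D = 6x³ − 36x². Remainder: −8x² + 52x − 31.
Step 5: lead(−8x² + 52x − 31) ÷ lead(D) = −8x² ÷ −x = 8x. Subtract (8x)·D = −8x² + 48x. Remainder: 4x − 31.
Step 6: lead(4x − 31) ÷ lead(D) = 4x ÷ −x = −4. Subtract (−4)·D = 4x − 24. Remainder: −7.

R(x) = −7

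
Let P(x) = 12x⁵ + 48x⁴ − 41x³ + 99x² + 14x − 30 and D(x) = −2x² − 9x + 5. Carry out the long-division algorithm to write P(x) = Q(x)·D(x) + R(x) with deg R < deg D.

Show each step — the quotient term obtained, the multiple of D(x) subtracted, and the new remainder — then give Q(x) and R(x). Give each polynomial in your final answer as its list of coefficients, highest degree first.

Step 1: lead(12x⁵ + 48x⁴ − 41x³ + 99x² + 14x − 30) ÷ lead(D) = 12x⁵ ÷ −2x² = −6x³. Subtract (−6x³)·D = 12x⁵ + 54x⁴ − 30x³. Remainder: −6x⁴ − 11x³ + 99x² + 14x − 30.
Step 2: lead(−6x⁴ − 11x³ + 99x² + 14x − 30) ÷ lead(D) = −6x⁴ ÷ −2x² = 3x². Subtract (3x²)·D = −6x⁴ − 27x³ + 15x². Remainder: 16x³ + 84x² + 14x − 30.
Step 3: lead(16x³ + 84x² + 14x − 30) ÷ lead(D) = 16x³ ÷ −2x² = −8x. Subtract (−8x)·D = 16x³ + 72x² − 40x. Remainder: 12x² + 54x − 30.
Step 4: lead(12x² + 54x − 30) ÷ lead(D) = 12x² ÷ −2x² = −6. Subtract (−6)·D = 12x² + 54x − 30. Remainder: 0.

Q = [-6, 3, -8, -6]; R = [0]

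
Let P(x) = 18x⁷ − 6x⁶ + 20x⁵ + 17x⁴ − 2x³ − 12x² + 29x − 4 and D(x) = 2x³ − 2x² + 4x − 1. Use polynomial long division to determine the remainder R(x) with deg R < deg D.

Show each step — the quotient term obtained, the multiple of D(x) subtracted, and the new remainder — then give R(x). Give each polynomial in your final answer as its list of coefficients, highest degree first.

Step 1: lead(18x⁷ − 6x⁶ + 20x⁵ + 17x⁴ − 2x³ − 12x² + 29x − 4) ÷ lead(D) = 18x⁷ ÷ 2x³ = 9x⁴. Subtract (9x⁴)·D = 18x⁷ − 18x⁶ + 36x⁵ − 9x⁴. Remainder: 12x⁶ − 16x⁵ + 26x⁴ − 2x³ − 12x² + 29x − 4.
Step 2: lead(12x⁶ − 16x⁵ + 26x⁴ − 2x³ − 12x² + 29x − 4) ÷ lead(D) = 12x⁶ ÷ 2x³ = 6x³. Subtract (6x³)·D = 12x⁶ − 12x⁵ + 24x⁴ − 6x³. Remainder: −4x⁵ + 2x⁴ + 4x³ − 12x² + 29x − 4.
Step 3: lead(−4x⁵ + 2x⁴ + 4x³ − 12x² + 29x − 4) ÷ lead(D) = −4x⁵ ÷ 2x³ = −2x². Subtract (−2x²)·D = −4x⁵ + 4x⁴ − 8x³ + 2x². Remainder: −2x⁴ + 12x³ − 14x² + 29x − 4.
Step 4: lead(−2x⁴ + 12x³ − 14x² + 29x − 4) ÷ lead(D) = −2x⁴ ÷ 2x³ = −x. Subtract (−x)·D = −2x⁴ + 2x³ − 4x² + x. Remainder: 10x³ − 10x² + 28x − 4.
Step 5: lead(10x³ − 10x² + 28x − 4) ÷ lead(D) = 10x³ ÷ 2x³ = 5. Subtract (5)·D = 10x³ − 10x² + 20x − 5. Remainder: 8x + 1.

R = [8, 1]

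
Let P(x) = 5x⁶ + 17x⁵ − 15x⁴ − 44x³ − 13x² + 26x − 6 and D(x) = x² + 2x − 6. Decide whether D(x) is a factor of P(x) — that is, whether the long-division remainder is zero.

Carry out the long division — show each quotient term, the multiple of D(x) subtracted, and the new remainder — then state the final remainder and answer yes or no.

R(x) = 0, so D(x) is a factor of P(x). yes

Step 1: lead(5x⁶ + 17x⁵ − 15x⁴ − 44x³ − 13x² + 26x − 6) ÷ lead(D) = 5x⁶ ÷ x² = 5x⁴. Subtract (5x⁴)·D = 5x⁶ + 10x⁵ − 30x⁴. Remainder: 7x⁵ + 15x⁴ − 44x³ − 13x² + 26x − 6.
Step 2: lead(7x⁵ + 15x⁴ − 44x³ − 13x² + 26x − 6) ÷ lead(D) = 7x⁵ ÷ x² = 7x³. Subtract (7x³)·D = 7x⁵ + 14x⁴ − 42x³. Remainder: x⁴ − 2x³ − 13x² + 26x − 6.
Step 3: lead(x⁴ − 2x³ − 13x² + 26x − 6) ÷ lead(D) = x⁴ ÷ x² = x². Subtract (x²)·D = x⁴ + 2x³ − 6x². Remainder: −4x³ − 7x² + 26x − 6.
Step 4: lead(−4x³ − 7x² + 26x − 6) ÷ lead(D) = −4x³ ÷ x² = −4x. Subtract (−4x)·D = −4x³ − 8x² + 24x. Remainder: x² + 2x − 6.
Step 5: lead(x² + 2x − 6) ÷ lead(D) = x² ÷ x² = 1. Subtract (1)·D = x² + 2x − 6. Remainder: 0.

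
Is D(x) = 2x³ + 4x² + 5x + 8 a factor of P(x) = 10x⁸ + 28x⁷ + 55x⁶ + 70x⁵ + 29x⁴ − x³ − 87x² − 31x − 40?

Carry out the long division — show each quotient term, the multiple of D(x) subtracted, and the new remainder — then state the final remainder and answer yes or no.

Step 1: lead(10x⁸ + 28x⁷ + 55x⁶ + 70x⁵ + 29x⁴ − x³ − 87x² − 31x − 40) ÷ lead(D) = 10x⁸ ÷ 2x³ = 5x⁵. Subtract (5x⁵)·D = 10x⁸ + 20x⁷ + 25x⁶ + 40x⁵. Remainder: 8x⁷ + 30x⁶ + 30x⁵ + 29x⁴ − x³ − 87x² − 31x − 40.
Step 2: lead(8x⁷ + 30x⁶ + 30x⁵ + 29x⁴ − x³ − 87x² − 31x − 40) ÷ lead(D) = 8x⁷ ÷ 2x³ = 4x⁴. Subtract (4x⁴)·D = 8x⁷ + 16x⁶ + 20x⁵ + 32x⁴. Remainder: 14x⁶ + 10x⁵ − 3x⁴ − x³ − 87x² − 31x − 40.
Step 3: lead(14x⁶ + 10x⁵ − 3x⁴ − x³ − 87x² − 31x − 40) ÷ lead(D) = 14x⁶ ÷ 2x³ = 7x³. Subtract (7x³)·D = 14x⁶ + 28x⁵ + 35x⁴ + 56x³. Remainder: −18x⁵ − 38x⁴ − 57x³ − 87x² − 31x − 40.
Step 4: lead(−18x⁵ − 38x⁴ − 57x³ − 87x² − 31x − 40) ÷ lead(D) = −18x⁵ ÷ 2x³ = −9x². Subtract (−9x²)·D = −18x⁵ − 36x⁴ − 45x³ − 72x². Remainder: −2x⁴ − 12x³ − 15x² − 31x − 40.
Step 5: lead(−2x⁴ − 12x³ − 15x² − 31x − 40) ÷ lead(D) = −2x⁴ ÷ 2x³ = −x. Subtract (−x)·D = −2x⁴ − 4x³ − 5x² − 8x. Remainder: −8x³ − 10x² − 23x − 40.
Step 6: lead(−8x³ − 10x² − 23x − 40) ÷ lead(D) = −8x³ ÷ 2x³ = −4. Subtract (−4)·D = −8x³ − 16x² − 20x − 32. Remainder: 6x² − 3x − 8.

R(x) = 6x² − 3x − 8, so D(x) is not a factor of P(x). no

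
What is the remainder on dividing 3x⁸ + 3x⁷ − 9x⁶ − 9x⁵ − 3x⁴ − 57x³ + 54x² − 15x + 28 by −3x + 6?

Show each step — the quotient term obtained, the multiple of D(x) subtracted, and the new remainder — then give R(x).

R(x) = −2

Step 1: lead(3x⁸ + 3x⁷ − 9x⁶ − 9x⁵ − 3x⁴ − 57x³ + 54x² − 15x + 28) ÷ lead(D) = 3x⁸ ÷ −3x = −x⁷. Subtract (−x⁷)·D = 3x⁸ − 6x⁷. Remainder: 9x⁷ − 9x⁶ − 9x⁵ − 3x⁴ − 57x³ + 54x² − 15x + 28.
Step 2: lead(9x⁷ − 9x⁶ − 9x⁵ − 3x⁴ − 57x³ + 54x² − 15x + 28) ÷ lead(D) = 9x⁷ ÷ −3x = −3x⁶. Subtract (−3x⁶)·D = 9x⁷ − 18x⁶. Remainder: 9x⁶ − 9x⁵ − 3x⁴ − 57x³ + 54x² − 15x + 28.
Step 3: lead(9x⁶ − 9x⁵ − 3x⁴ − 57x³ + 54x² − 15x + 28) ÷ lead(D) = 9x⁶ ÷ −3x = −3x⁵. Subtract (−3x⁵)·D = 9x⁶ − 18x⁵. Remainder: 9x⁵ − 3x⁴ − 57x³ + 54x² − 15x + 28.
Step 4: lead(9x⁵ − 3x⁴ − 57x³ + 54x² − 15x + 28) ÷ lead(D) = 9x⁵ ÷ −3x = −3x⁴. Subtract (−3x⁴)·D = 9x⁵ − 18x⁴. Remainder: 15x⁴ − 57x³ + 54x² − 15x + 28.
Step 5: lead(15x⁴ − 57x³ + 54x² − 15x + 28) ÷ lead(D) = 15x⁴ ÷ −3x = −5x³. Subtract (−5x³)·D = 15x⁴ − 30x³. Remainder: −27x³ + 54x² − 15x + 28.
Step 6: lead(−27x³ + 54x² − 15x + 28) ÷ lead(D) = −27x³ ÷ −3x = 9x². Subtract (9x²)·D = −27x³ + 54x². Remainder: −15x + 28.
Step 7: lead(−15x + 28) ÷ lead(D) = −15x ÷ −3x = 5. Subtract (5)·D = −15x + 30. Remainder: −2.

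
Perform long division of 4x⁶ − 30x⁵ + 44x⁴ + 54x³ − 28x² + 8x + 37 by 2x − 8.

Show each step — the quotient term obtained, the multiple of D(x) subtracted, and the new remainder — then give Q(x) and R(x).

Step 1: lead(4x⁶ − 30x⁵ + 44x⁴ + 54x³ − 28x² + 8x + 37) ÷ lead(D) = 4x⁶ ÷ 2x = 2x⁵. Subtract (2x⁵)·D = 4x⁶ − 16x⁵. Remainder: −14x⁵ + 44x⁴ + 54x³ − 28x² + 8x + 37.
Step 2: lead(−14x⁵ + 44x⁴ + 54x³ − 28x² + 8x + 37) ÷ lead(D) = −14x⁵ ÷ 2x = −7x⁴. Subtract (−7x⁴)·D = −14x⁵ + 56x⁴. Remainder: −12x⁴ + 54x³ − 28x² + 8x + 37.
Step 3: lead(−12x⁴ + 54x³ − 28x² + 8x + 37) ÷ lead(D) = −12x⁴ ÷ 2x = −6x³. Subtract (−6x³)·D = −12x⁴ + 48x³. Remainder: 6x³ − 28x² + 8x + 37.
Step 4: lead(6x³ − 28x² + 8x + 37) ÷ lead(D) = 6x³ ÷ 2x = 3x². Subtract (3x²)·D = 6x³ − 24x². Remainder: −4x² + 8x + 37.
Step 5: lead(−4x² + 8x + 37) ÷ lead(D) = −4x² ÷ 2x = −2x. Subtract (−2x)·D = −4x² + 16x. Remainder: −8x + 37.
Step 6: lead(−8x + 37) ÷ lead(D) = −8x ÷ 2x = −4. Subtract (−4)·D = −8x + 32. Remainder: 5.

Q(x) = 2x⁵ − 7x⁴ − 6x³ + 3x² − 2x − 4; R(x) = 5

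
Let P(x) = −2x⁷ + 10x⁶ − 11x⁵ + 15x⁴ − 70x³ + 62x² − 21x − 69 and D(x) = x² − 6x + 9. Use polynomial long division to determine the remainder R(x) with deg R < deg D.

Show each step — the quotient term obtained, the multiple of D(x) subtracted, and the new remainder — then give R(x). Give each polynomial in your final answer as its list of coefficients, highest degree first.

Step 1: lead(−2x⁷ + 10x⁶ − 11x⁵ + 15x⁴ − 70x³ + 62x² − 21x − 69) ÷ lead(D) = −2x⁷ ÷ x² = −2x⁵. Subtract (−2x⁵)·D = −2x⁷ + 12x⁶ − 18x⁵. Remainder: −2x⁶ + 7x⁵ + 15x⁴ − 70x³ + 62x² − 21x − 69.
Step 2: lead(−2x⁶ + 7x⁵ + 15x⁴ − 70x³ + 62x² − 21x − 69) ÷ lead(D) = −2x⁶ ÷ x² = −2x⁴. Subtract (−2x⁴)·D = −2x⁶ + 12x⁵ − 18x⁴. Remainder: −5x⁵ + 33x⁴ − 70x³ + 62x² − 21x − 69.
Step 3: lead(−5x⁵ + 33x⁴ − 70x³ + 62x² − 21x − 69) ÷ lead(D) = −5x⁵ ÷ x² = −5x³. Subtract (−5x³)·D = −5x⁵ + 30x⁴ − 45x³. Remainder: 3x⁴ − 25x³ + 62x² − 21x − 69.
Step 4: lead(3x⁴ − 25x³ + 62x² − 21x − 69) ÷ lead(D) = 3x⁴ ÷ x² = 3x². Subtract (3x²)·D = 3x⁴ − 18x³ + 27x². Remainder: −7x³ + 35x² − 21x − 69.
Step 5: lead(−7x³ + 35x² − 21x − 69) ÷ lead(D) = −7x³ ÷ x² = −7x. Subtract (−7x)·D = −7x³ + 42x² − 63x. Remainder: −7x² + 42x − 69.
Step 6: lead(−7x² + 42x − 69) ÷ lead(D) = −7x² ÷ x² = −7. Subtract (−7)·D = −7x² + 42x − 63. Remainder: −6.

R = [-6]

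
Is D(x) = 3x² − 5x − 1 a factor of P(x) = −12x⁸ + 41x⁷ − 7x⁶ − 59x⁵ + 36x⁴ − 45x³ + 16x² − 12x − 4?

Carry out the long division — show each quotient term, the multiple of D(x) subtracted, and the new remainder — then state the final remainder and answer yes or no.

R(x) = −1, so D(x) is not a factor of P(x). no

Step 1: lead(−12x⁸ + 41x⁷ − 7x⁶ − 59x⁵ + 36x⁴ − 45x³ + 16x² − 12x − 4) ÷ lead(D) = −12x⁸ ÷ 3x² = −4x⁶. Subtract (−4x⁶)·D = −12x⁸ + 20x⁷ + 4x⁶. Remainder: 21x⁷ − 11x⁶ − 59x⁵ + 36x⁴ − 45x³ + 16x² − 12x − 4.
Step 2: lead(21x⁷ − 11x⁶ − 59x⁵ + 36x⁴ − 45x³ + 16x² − 12x − 4) ÷ lead(D) = 21x⁷ ÷ 3x² = 7x⁵. Subtract (7x⁵)·D = 21x⁷ − 35x⁶ − 7x⁵. Remainder: 24x⁶ − 52x⁵ + 36x⁴ − 45x³ + 16x² − 12x − 4.
Step 3: lead(24x⁶ − 52x⁵ + 36x⁴ − 45x³ + 16x² − 12x − 4) ÷ lead(D) = 24x⁶ ÷ 3x² = 8x⁴. Subtract (8x⁴)·D = 24x⁶ − 40x⁵ − 8x⁴. Remainder: −12x⁵ + 44x⁴ − 45x³ + 16x² − 12x − 4.
Step 4: lead(−12x⁵ + 44x⁴ − 45x³ + 16x² − 12x − 4) ÷ lead(D) = −12x⁵ ÷ 3x² = −4x³. Subtract (−4x³)·D = −12x⁵ + 20x⁴ + 4x³. Remainder: 24x⁴ − 49x³ + 16x² − 12x − 4.
Step 5: lead(24x⁴ − 49x³ + 16x² − 12x − 4) ÷ lead(D) = 24x⁴ ÷ 3x² = 8x². Subtract (8x²)·D = 24x⁴ − 40x³ − 8x². Remainder: −9x³ + 24x² − 12x − 4.
Step 6: lead(−9x³ + 24x² − 12x − 4) ÷ lead(D) = −9x³ ÷ 3x² = −3x. Subtract (−3x)·D = −9x³ + 15x² + 3x. Remainder: 9x² − 15x − 4.
Step 7: lead(9x² − 15x − 4) ÷ lead(D) = 9x² ÷ 3x² = 3. Subtract (3)·D = 9x² − 15x − 3. Remainder: −1.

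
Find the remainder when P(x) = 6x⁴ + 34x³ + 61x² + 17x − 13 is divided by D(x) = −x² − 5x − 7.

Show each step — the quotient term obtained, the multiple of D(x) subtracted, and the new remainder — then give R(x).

R(x) = −6x − 6

Step 1: lead(6x⁴ + 34x³ + 61x² + 17x − 13) ÷ lead(D) = 6x⁴ ÷ −x² = −6x². Subtract (−6x²)·D = 6x⁴ + 30x³ + 42x². Remainder: 4x³ + 19x² + 17x − 13.
Step 2: lead(4x³ + 19x² + 17x − 13) ÷ lead(D) = 4x³ ÷ −x² = −4x. Subtract (−4x)·D = 4x³ + 20x² + 28x. Remainder: −x² − 11x − 13.
Step 3: lead(−x² − 11x − 13) ÷ lead(D) = −x² ÷ −x² = 1. Subtract (1)·D = −x² − 5x − 7. Remainder: −6x − 6.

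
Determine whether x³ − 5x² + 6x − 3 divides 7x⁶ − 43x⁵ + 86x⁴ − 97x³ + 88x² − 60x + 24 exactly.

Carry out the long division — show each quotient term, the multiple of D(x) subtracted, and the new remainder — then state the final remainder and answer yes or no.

Step 1: lead(7x⁶ − 43x⁵ + 86x⁴ − 97x³ + 88x² − 60x + 24) ÷ lead(D) = 7x⁶ ÷ x³ = 7x³. Subtract (7x³)·D = 7x⁶ − 35x⁵ + 42x⁴ − 21x³. Remainder: −8x⁵ + 44x⁴ − 76x³ + 88x² − 60x + 24.
Step 2: lead(−8x⁵ + 44x⁴ − 76x³ + 88x² − 60x + 24) ÷ lead(D) = −8x⁵ ÷ x³ = −8x². Subtract (−8x²)·D = −8x⁵ + 40x⁴ − 48x³ + 24x². Remainder: 4x⁴ − 28x³ + 64x² − 60x + 24.
Step 3: lead(4x⁴ − 28x³ + 64x² − 60x + 24) ÷ lead(D) = 4x⁴ ÷ x³ = 4x. Subtract (4x)·D = 4x⁴ − 20x³ + 24x² − 12x. Remainder: −8x³ + 40x² − 48x + 24.
Step 4: lead(−8x³ + 40x² − 48x + 24) ÷ lead(D) = −8x³ ÷ x³ = −8. Subtract (−8)·D = −8x³ + 40x² − 48x + 24. Remainder: 0.

R(x) = 0, so D(x) is a factor of P(x). yes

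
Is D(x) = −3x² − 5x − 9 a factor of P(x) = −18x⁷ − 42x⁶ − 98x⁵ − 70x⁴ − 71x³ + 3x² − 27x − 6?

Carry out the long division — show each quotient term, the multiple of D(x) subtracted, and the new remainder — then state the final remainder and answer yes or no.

R(x) = −6, so D(x) is not a factor of P(x). no

Step 1: lead(−18x⁷ − 42x⁶ − 98x⁵ − 70x⁴ − 71x³ + 3x² − 27x − 6) ÷ lead(D) = −18x⁷ ÷ −3x² = 6x⁵. Subtract (6x⁵)·D = −18x⁷ − 30x⁶ − 54x⁵. Remainder: −12x⁶ − 44x⁵ − 70x⁴ − 71x³ + 3x² − 27x − 6.
Step 2: lead(−12x⁶ − 44x⁵ − 70x⁴ − 71x³ + 3x² − 27x − 6) ÷ lead(D) = −12x⁶ ÷ −3x² = 4x⁴. Subtract (4x⁴)·D = −12x⁶ − 20x⁵ − 36x⁴. Remainder: −24x⁵ − 34x⁴ − 71x³ + 3x² − 27x − 6.
Step 3: lead(−24x⁵ − 34x⁴ − 71x³ + 3x² − 27x − 6) ÷ lead(D) = −24x⁵ ÷ −3x² = 8x³. Subtract (8x³)·D = −24x⁵ − 40x⁴ − 72x³. Remainder: 6x⁴ + x³ + 3x² − 27x − 6.
Step 4: lead(6x⁴ + x³ + 3x² − 27x − 6) ÷ lead(D) = 6x⁴ ÷ −3x² = −2x². Subtract (−2x²)·D = 6x⁴ + 10x³ + 18x². Remainder: −9x³ − 15x² − 27x − 6.
Step 5: lead(−9x³ − 15x² − 27x − 6) ÷ lead(D) = −9x³ ÷ −3x² = 3x. Subtract (3x)·D = −9x³ − 15x² − 27x. Remainder: −6.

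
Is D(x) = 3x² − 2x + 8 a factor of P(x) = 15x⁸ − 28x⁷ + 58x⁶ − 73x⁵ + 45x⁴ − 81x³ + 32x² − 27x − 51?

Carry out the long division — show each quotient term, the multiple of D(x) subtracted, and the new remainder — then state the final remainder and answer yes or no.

R(x) = x − 3, so D(x) is not a factor of P(x). no

Step 1: lead(15x⁸ − 28x⁷ + 58x⁶ − 73x⁵ + 45x⁴ − 81x³ + 32x² − 27x − 51) ÷ lead(D) = 15x⁸ ÷ 3x² = 5x⁶. Subtract (5x⁶)·D = 15x⁸ − 10x⁷ + 40x⁶. Remainder: −18x⁷ + 18x⁶ − 73x⁵ + 45x⁴ − 81x³ + 32x² − 27x − 51.
Step 2: lead(−18x⁷ + 18x⁶ − 73x⁵ + 45x⁴ − 81x³ + 32x² − 27x − 51) ÷ lead(D) = −18x⁷ ÷ 3x² = −6x⁵. Subtract (−6x⁵)·D = −18x⁷ + 12x⁶ − 48x⁵. Remainder: 6x⁶ − 25x⁵ + 45x⁴ − 81x³ + 32x² − 27x − 51.
Step 3: lead(6x⁶ − 25x⁵ + 45x⁴ − 81x³ + 32x² − 27x − 51) ÷ lead(D) = 6x⁶ ÷ 3x² = 2x⁴. Subtract (2x⁴)·D = 6x⁶ − 4x⁵ + 16x⁴. Remainder: −21x⁵ + 29x⁴ − 81x³ + 32x² − 27x − 51.
Step 4: lead(−21x⁵ + 29x⁴ − 81x³ + 32x² − 27x − 51) ÷ lead(D) = −21x⁵ ÷ 3x² = −7x³. Subtract (−7x³)·D = −21x⁵ + 14x⁴ − 56x³. Remainder: 15x⁴ − 25x³ + 32x² − 27x − 51.
Step 5: lead(15x⁴ − 25x³ + 32x² − 27x − 51) ÷ lead(D) = 15x⁴ ÷ 3x² = 5x². Subtract (5x²)·D = 15x⁴ − 10x³ + 40x². Remainder: −15x³ − 8x² − 27x − 51.
Step 6: lead(−15x³ − 8x² − 27x − 51) ÷ lead(D) = −15x³ ÷ 3x² = −5x. Subtract (−5x)·D = −15x³ + 10x² − 40x. Remainder: −18x² + 13x − 51.
Step 7: lead(−18x² + 13x − 51) ÷ lead(D) = −18x² ÷ 3x² = −6. Subtract (−6)·D = −18x² + 12x − 48. Remainder: x − 3.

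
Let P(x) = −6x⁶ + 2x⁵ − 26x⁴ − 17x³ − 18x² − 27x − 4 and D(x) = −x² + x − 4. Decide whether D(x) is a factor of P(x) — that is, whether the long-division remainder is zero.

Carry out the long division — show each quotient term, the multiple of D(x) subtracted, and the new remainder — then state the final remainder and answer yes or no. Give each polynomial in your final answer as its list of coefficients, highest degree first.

Step 1: lead(−6x⁶ + 2x⁵ − 26x⁴ − 17x³ − 18x² − 27x − 4) ÷ lead(D) = −6x⁶ ÷ −x² = 6x⁴. Subtract (6x⁴)·D = −6x⁶ + 6x⁵ − 24x⁴. Remainder: −4x⁵ − 2x⁴ − 17x³ − 18x² − 27x − 4.
Step 2: lead(−4x⁵ − 2x⁴ − 17x³ − 18x² − 27x − 4) ÷ lead(D) = −4x⁵ ÷ −x² = 4x³. Subtract (4x³)·D = −4x⁵ + 4x⁴ − 16x³. Remainder: −6x⁴ − x³ − 18x² − 27x − 4.
Step 3: lead(−6x⁴ − x³ − 18x² − 27x − 4) ÷ lead(D) = −6x⁴ ÷ −x² = 6x². Subtract (6x²)·D = −6x⁴ + 6x³ − 24x². Remainder: −7x³ + 6x² − 27x − 4.
Step 4: lead(−7x³ + 6x² − 27x − 4) ÷ lead(D) = −7x³ ÷ −x² = 7x. Subtract (7x)·D = −7x³ + 7x² − 28x. Remainder: −x² + x − 4.
Step 5: lead(−x² + x − 4) ÷ lead(D) = −x² ÷ −x² = 1. Subtract (1)·D = −x² + x − 4. Remainder: 0.

R = [0], so D(x) is a factor of P(x). yes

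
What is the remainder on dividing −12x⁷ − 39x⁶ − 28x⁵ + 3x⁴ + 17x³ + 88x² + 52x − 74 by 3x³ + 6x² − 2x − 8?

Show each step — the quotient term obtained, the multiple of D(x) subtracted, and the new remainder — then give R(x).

Step 1: lead(−12x⁷ − 39x⁶ − 28x⁵ + 3x⁴ + 17x³ + 88x² + 52x − 74) ÷ lead(D) = −12x⁷ ÷ 3x³ = −4x⁴. Subtract (−4x⁴)·D = −12x⁷ − 24x⁶ + 8x⁵ + 32x⁴. Remainder: −15x⁶ − 36x⁵ − 29x⁴ + 17x³ + 88x² + 52x − 74.
Step 2: lead(−15x⁶ − 36x⁵ − 29x⁴ + 17x³ + 88x² + 52x − 74) ÷ lead(D) = −15x⁶ ÷ 3x³ = −5x³. Subtract (−5x³)·D = −15x⁶ − 30x⁵ + 10x⁴ + 40x³. Remainder: −6x⁵ − 39x⁴ − 23x³ + 88x² + 52x − 74.
Step 3: lead(−6x⁵ − 39x⁴ − 23x³ + 88x² + 52x − 74) ÷ lead(D) = −6x⁵ ÷ 3x³ = −2x². Subtract (−2x²)·D = −6x⁵ − 12x⁴ + 4x³ + 16x². Remainder: −27x⁴ − 27x³ + 72x² + 52x − 74.
Step 4: lead(−27x⁴ − 27x³ + 72x² + 52x − 74) ÷ lead(D) = −27x⁴ ÷ 3x³ = −9x. Subtract (−9x)·D = −27x⁴ − 54x³ + 18x² + 72x. Remainder: 27x³ + 54x² − 20x − 74.
Step 5: lead(27x³ + 54x² − 20x − 74) ÷ lead(D) = 27x³ ÷ 3x³ = 9. Subtract (9)·D = 27x³ + 54x² − 18x − 72. Remainder: −2x − 2.

R(x) = −2x − 2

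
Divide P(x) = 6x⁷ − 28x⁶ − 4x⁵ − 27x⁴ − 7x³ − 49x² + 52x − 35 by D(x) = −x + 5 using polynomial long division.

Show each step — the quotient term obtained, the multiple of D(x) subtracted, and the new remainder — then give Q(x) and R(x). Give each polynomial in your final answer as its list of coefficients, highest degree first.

Q = [-6, -2, -6, -3, -8, 9, -7]; R = [0]

Step 1: lead(6x⁷ − 28x⁶ − 4x⁵ − 27x⁴ − 7x³ − 49x² + 52x − 35) ÷ lead(D) = 6x⁷ ÷ −x = −6x⁶. Subtract (−6x⁶)·D = 6x⁷ − 30x⁶. Remainder: 2x⁶ − 4x⁵ − 27x⁴ − 7x³ − 49x² + 52x − 35.
Step 2: lead(2x⁶ − 4x⁵ − 27x⁴ − 7x³ − 49x² + 52x − 35) ÷ lead(D) = 2x⁶ ÷ −x = −2x⁵. Subtract (−2x⁵)·D = 2x⁶ − 10x⁵. Remainder: 6x⁵ − 27x⁴ − 7x³ − 49x² + 52x − 35.
Step 3: lead(6x⁵ − 27x⁴ − 7x³ − 49x² + 52x − 35) ÷ lead(D) = 6x⁵ ÷ −x = −6x⁴. Subtract (−6x⁴)·D = 6x⁵ − 30x⁴. Remainder: 3x⁴ − 7x³ − 49x² + 52x − 35.
Step 4: lead(3x⁴ − 7x³ − 49x² + 52x − 35) ÷ lead(D) = 3x⁴ ÷ −x = −3x³. Subtract (−3x³)·D = 3x⁴ − 15x³. Remainder: 8x³ − 49x² + 52x − 35.
Step 5: lead(8x³ − 49x² + 52x − 35) ÷ lead(D) = 8x³ ÷ −x = −8x². Subtract (−8x²)·D = 8x³ − 40x². Remainder: −9x² + 52x − 35.
Step 6: lead(−9x² + 52x − 35) ÷ lead(D) = −9x² ÷ −x = 9x. Subtract (9x)·D = −9x² + 45x. Remainder: 7x − 35.
Step 7: lead(7x − 35) ÷ lead(D) = 7x ÷ −x = −7. Subtract (−7)·D = 7x − 35. Remainder: 0.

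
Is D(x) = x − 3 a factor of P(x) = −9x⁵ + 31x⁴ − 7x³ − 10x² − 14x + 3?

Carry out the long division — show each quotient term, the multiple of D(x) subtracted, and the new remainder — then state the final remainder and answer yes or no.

Step 1: lead(−9x⁵ + 31x⁴ − 7x³ − 10x² − 14x + 3) ÷ lead(D) = −9x⁵ ÷ x = −9x⁴. Subtract (−9x⁴)·D = −9x⁵ + 27x⁴. Remainder: 4x⁴ − 7x³ − 10x² − 14x + 3.
Step 2: lead(4x⁴ − 7x³ − 10x² − 14x + 3) ÷ lead(D) = 4x⁴ ÷ x = 4x³. Subtract (4x³)·D = 4x⁴ − 12x³. Remainder: 5x³ − 10x² − 14x + 3.
Step 3: lead(5x³ − 10x² − 14x + 3) ÷ lead(D) = 5x³ ÷ x = 5x². Subtract (5x²)·D = 5x³ − 15x². Remainder: 5x² − 14x + 3.
Step 4: lead(5x² − 14x + 3) ÷ lead(D) = 5x² ÷ x = 5x. Subtract (5x)·D = 5x² − 15x. Remainder: x + 3.
Step 5: lead(x + 3) ÷ lead(D) = x ÷ x = 1. Subtract (1)·D = x − 3. Remainder: 6.

R(x) = 6, so D(x) is not a factor of P(x). no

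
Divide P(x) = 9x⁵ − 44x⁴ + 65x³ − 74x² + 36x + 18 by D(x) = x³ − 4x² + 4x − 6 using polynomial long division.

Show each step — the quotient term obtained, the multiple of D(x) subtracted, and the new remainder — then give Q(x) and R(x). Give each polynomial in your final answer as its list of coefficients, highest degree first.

Step 1: lead(9x⁵ − 44x⁴ + 65x³ − 74x² + 36x + 18) ÷ lead(D) = 9x⁵ ÷ x³ = 9x². Subtract (9x²)·D = 9x⁵ − 36x⁴ + 36x³ − 54x². Remainder: −8x⁴ + 29x³ − 20x² + 36x + 18.
Step 2: lead(−8x⁴ + 29x³ − 20x² + 36x + 18) ÷ lead(D) = −8x⁴ ÷ x³ = −8x. Subtract (−8x)·D = −8x⁴ + 32x³ − 32x² + 48x. Remainder: −3x³ + 12x² − 12x + 18.
Step 3: lead(−3x³ + 12x² − 12x + 18) ÷ lead(D) = −3x³ ÷ x³ = −3. Subtract (−3)·D = −3x³ + 12x² − 12x + 18. Remainder: 0.

Q = [9, -8, -3]; R = [0]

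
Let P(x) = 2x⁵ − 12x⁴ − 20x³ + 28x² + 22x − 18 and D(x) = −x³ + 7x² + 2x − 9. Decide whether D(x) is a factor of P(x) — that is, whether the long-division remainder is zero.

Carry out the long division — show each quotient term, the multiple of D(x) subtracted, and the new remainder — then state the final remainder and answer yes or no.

Step 1: lead(2x⁵ − 12x⁴ − 20x³ + 28x² + 22x − 18) ÷ lead(D) = 2x⁵ ÷ −x³ = −2x². Subtract (−2x²)·D = 2x⁵ − 14x⁴ − 4x³ + 18x². Remainder: 2x⁴ − 16x³ + 10x² + 22x − 18.
Step 2: lead(2x⁴ − 16x³ + 10x² + 22x − 18) ÷ lead(D) = 2x⁴ ÷ −x³ = −2x. Subtract (−2x)·D = 2x⁴ − 14x³ − 4x² + 18x. Remainder: −2x³ + 14x² + 4x − 18.
Step 3: lead(−2x³ + 14x² + 4x − 18) ÷ lead(D) = −2x³ ÷ −x³ = 2. Subtract (2)·D = −2x³ + 14x² + 4x − 18. Remainder: 0.

R(x) = 0, so D(x) is a factor of P(x). yes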